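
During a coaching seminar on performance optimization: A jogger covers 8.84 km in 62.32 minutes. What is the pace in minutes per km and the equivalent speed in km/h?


Pace = time / distance = 62.32 min / 8.84 km = 7.0498 min/km
Speed = distance / time_in_hours = 8.84 / 1.0387 hr
Speed = 8.5109 km/h

7.0498 min/km, 8.5109 km/h


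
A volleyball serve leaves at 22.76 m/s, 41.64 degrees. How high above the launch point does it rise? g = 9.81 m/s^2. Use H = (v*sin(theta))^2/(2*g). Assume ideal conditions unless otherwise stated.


H = (v*sin(theta))^2 / (2*g)
vy = v*sin(theta) = 22.76 * sin(41.64 deg) = 15.1228 m/s
H = vy^2 / (2*g) = 228.7003 / (2*9.81)
H = 228.7003 / 19.62 = 11.6565 m

11.6565 m


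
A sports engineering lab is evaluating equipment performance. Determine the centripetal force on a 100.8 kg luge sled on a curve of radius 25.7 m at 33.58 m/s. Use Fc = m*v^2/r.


Fc = m * v^2 / r
v^2 = 33.58^2 = 1127.6164
Fc = 100.8 * 1127.6164 / 25.7
Fc = 113663.7331 / 25.7 = 4422.7134 N

4422.7134 N


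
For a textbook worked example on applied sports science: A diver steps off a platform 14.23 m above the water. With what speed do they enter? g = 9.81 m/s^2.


v = sqrt(2 * g * h)
v = sqrt(2 * 9.81 * 14.23)
v = sqrt(279.1926) = 16.7091 m/s

16.7091 m/s


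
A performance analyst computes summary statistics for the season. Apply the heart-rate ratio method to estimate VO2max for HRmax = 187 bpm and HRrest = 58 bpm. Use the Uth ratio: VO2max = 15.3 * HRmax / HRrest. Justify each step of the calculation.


VO2max = 15.3 * HRmax / HRrest
VO2max = 15.3 * 187 / 58
VO2max = 2861.1 / 58 = 49.3293 mL/kg/min

49.3293 mL/kg/min


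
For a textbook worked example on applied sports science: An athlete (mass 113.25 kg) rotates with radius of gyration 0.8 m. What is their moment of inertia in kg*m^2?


I = m * k^2
I = 113.25 * 0.8^2
I = 113.25 * 0.64 = 72.48 kg*m^2

72.48 kg*m^2


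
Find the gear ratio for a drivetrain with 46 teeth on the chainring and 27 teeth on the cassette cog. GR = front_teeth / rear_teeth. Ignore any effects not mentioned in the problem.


GR = front_teeth / rear_teeth
GR = 46 / 27
GR = 1.7037

1.7037


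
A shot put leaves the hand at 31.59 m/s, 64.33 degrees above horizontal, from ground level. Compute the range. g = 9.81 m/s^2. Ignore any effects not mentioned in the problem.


R = v^2 * sin(2*theta) / g
Convert angle to radians: theta = 64.33 deg = 1.1228 rad
sin(2*theta) = sin(2.2455) = 0.7809
R = 31.59^2 * 0.7809 / 9.81
R = 997.9281 * 0.7809 / 9.81 = 79.4341 m

79.4341 m


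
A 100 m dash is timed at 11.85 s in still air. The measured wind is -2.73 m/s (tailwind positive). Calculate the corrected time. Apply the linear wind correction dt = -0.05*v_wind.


dt = -0.05 * v_wind = -0.05 * -2.73 = 0.1365 s
t_corrected = t_still + dt = 11.85 + (0.1365)
t_corrected = 11.9865 s

11.9865 s


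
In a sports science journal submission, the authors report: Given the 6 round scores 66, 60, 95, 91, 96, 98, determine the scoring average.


Average = sum / n
Sum = 506
Average = 506 / 6 = 84.3333

84.3333


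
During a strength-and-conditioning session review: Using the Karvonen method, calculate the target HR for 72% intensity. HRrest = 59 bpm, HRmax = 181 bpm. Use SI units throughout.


Target = HRrest + pct*(HRmax - HRrest)
Heart rate reserve = HRmax - HRrest = 181 - 59 = 122 bpm
Fraction = 72% = 0.72
Target = 59 + 0.72 * 122
Target = 59 + 87.84 = 146.84 bpm

146.84 bpm


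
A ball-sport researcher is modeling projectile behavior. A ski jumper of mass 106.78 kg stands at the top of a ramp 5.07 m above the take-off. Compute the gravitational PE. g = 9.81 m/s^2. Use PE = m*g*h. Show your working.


PE = m * g * h
PE = 106.78 * 9.81 * 5.07
PE = 1047.5118 * 5.07 = 5310.8848 J

5310.8848 J


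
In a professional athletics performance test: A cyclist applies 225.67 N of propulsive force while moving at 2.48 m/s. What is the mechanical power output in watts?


P = F * v
P = 225.67 * 2.48
P = 559.6616 W

559.6616 W


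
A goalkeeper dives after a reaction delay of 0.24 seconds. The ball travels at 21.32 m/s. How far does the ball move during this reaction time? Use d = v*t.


d = v * t
d = 21.32 * 0.24
d = 5.1168 m

5.1168 m


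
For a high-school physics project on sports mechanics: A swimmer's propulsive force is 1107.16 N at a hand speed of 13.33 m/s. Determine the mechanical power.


P = F * v
P = 1107.16 * 13.33
P = 14758.4428 W

14758.4428 W


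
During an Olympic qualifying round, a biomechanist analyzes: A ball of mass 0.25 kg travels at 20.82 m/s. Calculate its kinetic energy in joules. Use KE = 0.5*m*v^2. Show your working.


KE = 0.5 * m * v^2
KE = 0.5 * 0.25 * 20.82^2
KE = 0.5 * 0.25 * 433.4724 = 54.184 J

54.184 J


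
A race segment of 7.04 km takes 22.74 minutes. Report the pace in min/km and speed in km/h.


Pace = time / distance = 22.74 min / 7.04 km = 3.2301 min/km
Speed = distance / time_in_hours = 7.04 / 0.379 hr
Speed = 18.5752 km/h

3.2301 min/km, 18.5752 km/h


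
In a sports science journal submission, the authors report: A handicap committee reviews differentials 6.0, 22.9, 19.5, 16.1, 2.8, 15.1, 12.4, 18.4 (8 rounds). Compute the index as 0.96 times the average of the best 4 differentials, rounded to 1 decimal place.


All differentials: 6.0, 22.9, 19.5, 16.1, 2.8, 15.1, 12.4, 18.4
Sorted: 2.8, 6.0, 12.4, 15.1, 16.1, 18.4, 19.5, 22.9
Best 4: 2.8, 6.0, 12.4, 15.1
Average of best = 36.3 / 4 = 9.075
Raw index = 9.075 * 0.96 = 8.712
Handicap index = round(8.712, 1) = 8.7

8.7


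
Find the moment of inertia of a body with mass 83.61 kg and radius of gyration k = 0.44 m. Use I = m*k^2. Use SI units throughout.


I = m * k^2
I = 83.61 * 0.44^2
I = 83.61 * 0.1936 = 16.1869 kg*m^2

16.1869 kg*m^2


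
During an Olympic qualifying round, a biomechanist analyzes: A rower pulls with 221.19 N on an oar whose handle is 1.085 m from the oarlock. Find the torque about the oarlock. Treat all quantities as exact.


tau = F * d
tau = 221.19 * 1.085
tau = 239.9911 N*m

239.9911 N*m


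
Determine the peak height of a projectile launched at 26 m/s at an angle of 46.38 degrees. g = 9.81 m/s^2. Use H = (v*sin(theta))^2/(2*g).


H = (v*sin(theta))^2 / (2*g)
vy = v*sin(theta) = 26 * sin(46.38 deg) = 18.8222 m/s
H = vy^2 / (2*g) = 354.2755 / (2*9.81)
H = 354.2755 / 19.62 = 18.0569 m

18.0569 m


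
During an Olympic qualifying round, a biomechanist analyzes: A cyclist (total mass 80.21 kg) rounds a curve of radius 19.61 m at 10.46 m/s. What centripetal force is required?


Fc = m * v^2 / r
v^2 = 10.46^2 = 109.4116
Fc = 80.21 * 109.4116 / 19.61
Fc = 8775.9044 / 19.61 = 447.5219 N

447.5219 N


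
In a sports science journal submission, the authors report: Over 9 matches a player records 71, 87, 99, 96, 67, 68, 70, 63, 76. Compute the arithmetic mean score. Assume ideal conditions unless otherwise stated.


Average = sum / n
Sum = 697
Average = 697 / 9 = 77.4444

77.4444


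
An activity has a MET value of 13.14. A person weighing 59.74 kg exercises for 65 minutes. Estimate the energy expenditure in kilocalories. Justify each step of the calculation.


kcal = MET * mass * time_hr
Convert time: 65 min = 1.0833 hr
kcal = 13.14 * 59.74 * 1.0833
kcal = 850.3989 kcal

850.3989 kcal


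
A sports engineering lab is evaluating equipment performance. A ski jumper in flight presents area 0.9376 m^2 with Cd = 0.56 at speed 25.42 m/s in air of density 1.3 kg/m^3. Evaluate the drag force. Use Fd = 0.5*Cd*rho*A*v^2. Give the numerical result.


Fd = 0.5 * Cd * rho * A * v^2
Fd = 0.5 * 0.56 * 1.3 * 0.9376 * 25.42^2
v^2 = 646.1764
Fd = 0.5 * 0.56 * 1.3 * 0.9376 * 646.1764 = 220.5312 N

220.5312 N


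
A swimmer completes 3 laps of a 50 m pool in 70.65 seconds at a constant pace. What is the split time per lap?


Split time = total_time / n_laps = 70.65 / 3
Split time = 23.55 s per lap

23.55 s


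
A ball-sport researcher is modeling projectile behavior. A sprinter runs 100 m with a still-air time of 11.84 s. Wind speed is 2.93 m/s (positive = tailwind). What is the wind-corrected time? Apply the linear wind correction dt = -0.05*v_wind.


dt = -0.05 * v_wind = -0.05 * 2.93 = -0.1465 s
t_corrected = t_still + dt = 11.84 + (-0.1465)
t_corrected = 11.6935 s

11.6935 s


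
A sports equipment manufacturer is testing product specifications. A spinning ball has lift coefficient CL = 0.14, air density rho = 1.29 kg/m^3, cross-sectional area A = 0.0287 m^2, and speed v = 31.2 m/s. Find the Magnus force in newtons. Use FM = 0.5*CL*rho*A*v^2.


FM = 0.5 * CL * rho * A * v^2
FM = 0.5 * 0.14 * 1.29 * 0.0287 * 31.2^2
v^2 = 973.44
FM = 0.5 * 0.14 * 1.29 * 0.0287 * 973.44 = 2.5228 N

2.5228 N


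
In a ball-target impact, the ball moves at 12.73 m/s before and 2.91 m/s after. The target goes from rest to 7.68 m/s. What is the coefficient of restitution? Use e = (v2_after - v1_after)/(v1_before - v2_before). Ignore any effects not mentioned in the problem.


e = (v2_after - v1_after) / (v1_before - v2_before)
Numerator = 7.68 - 2.91 = 4.77
Denominator = 12.73 - 0 = 12.73
e = 4.77 / 12.73 = 0.3747

0.3747


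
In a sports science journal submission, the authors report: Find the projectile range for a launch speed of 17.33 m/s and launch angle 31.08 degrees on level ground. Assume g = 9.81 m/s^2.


R = v^2 * sin(2*theta) / g
Convert angle to radians: theta = 31.08 deg = 0.5424 rad
sin(2*theta) = sin(1.0849) = 0.8843
R = 17.33^2 * 0.8843 / 9.81
R = 300.3289 * 0.8843 / 9.81 = 27.0711 m

27.0711 m


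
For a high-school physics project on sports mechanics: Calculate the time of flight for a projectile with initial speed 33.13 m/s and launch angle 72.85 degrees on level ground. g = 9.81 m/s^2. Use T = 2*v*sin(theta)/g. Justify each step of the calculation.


T = 2*v*sin(theta)/g
sin(theta) = sin(72.85 deg) = 0.9555
T = 2*33.13*0.9555 / 9.81
T = 63.3138 / 9.81 = 6.454 s

6.454 s


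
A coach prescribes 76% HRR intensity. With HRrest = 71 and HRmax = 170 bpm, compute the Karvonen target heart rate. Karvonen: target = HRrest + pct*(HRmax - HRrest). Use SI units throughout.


Target = HRrest + pct*(HRmax - HRrest)
Heart rate reserve = HRmax - HRrest = 170 - 71 = 99 bpm
Fraction = 76% = 0.76
Target = 71 + 0.76 * 99
Target = 71 + 75.24 = 146.24 bpm

146.24 bpm


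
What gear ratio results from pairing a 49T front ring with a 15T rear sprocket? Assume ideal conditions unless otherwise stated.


GR = front_teeth / rear_teeth
GR = 49 / 15
GR = 3.2667

3.2667


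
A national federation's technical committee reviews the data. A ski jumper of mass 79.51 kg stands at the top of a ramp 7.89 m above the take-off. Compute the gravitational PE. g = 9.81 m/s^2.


PE = m * g * h
PE = 79.51 * 9.81 * 7.89
PE = 779.9931 * 7.89 = 6154.1456 J

6154.1456 J


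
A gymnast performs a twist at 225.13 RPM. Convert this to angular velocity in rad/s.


omega = RPM * 2 * pi / 60
omega = 225.13 * 2 * 3.14159 / 60
omega = 1414.5335 / 60 = 23.5756 rad/s

23.5756 rad/s


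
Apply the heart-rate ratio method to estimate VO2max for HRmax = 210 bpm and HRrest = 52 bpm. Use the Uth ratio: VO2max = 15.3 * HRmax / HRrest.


VO2max = 15.3 * HRmax / HRrest
VO2max = 15.3 * 210 / 52
VO2max = 3213 / 52 = 61.7885 mL/kg/min

61.7885 mL/kg/min


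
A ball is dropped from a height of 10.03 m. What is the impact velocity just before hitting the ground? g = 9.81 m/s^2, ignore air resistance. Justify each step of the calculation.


v = sqrt(2 * g * h)
v = sqrt(2 * 9.81 * 10.03)
v = sqrt(196.7886) = 14.0281 m/s

14.0281 m/s


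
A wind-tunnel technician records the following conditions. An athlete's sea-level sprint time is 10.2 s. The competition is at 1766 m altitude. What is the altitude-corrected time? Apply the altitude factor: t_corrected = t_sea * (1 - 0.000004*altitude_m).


Correction factor = 1 - 0.000004 * 1766 = 0.992936
t_corrected = t_sea * factor = 10.2 * 0.992936
t_corrected = 10.1279 s

10.1279 s


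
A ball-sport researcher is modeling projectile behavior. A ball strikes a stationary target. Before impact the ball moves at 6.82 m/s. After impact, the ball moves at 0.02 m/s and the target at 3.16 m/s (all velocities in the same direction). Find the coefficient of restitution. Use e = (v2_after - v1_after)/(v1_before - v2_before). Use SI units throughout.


e = (v2_after - v1_after) / (v1_before - v2_before)
Numerator = 3.16 - 0.02 = 3.14
Denominator = 6.82 - 0 = 6.82
e = 3.14 / 6.82 = 0.4604

0.4604


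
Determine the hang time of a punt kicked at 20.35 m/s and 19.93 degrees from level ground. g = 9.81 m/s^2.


T = 2*v*sin(theta)/g
sin(theta) = sin(19.93 deg) = 0.3409
T = 2*20.35*0.3409 / 9.81
T = 13.8735 / 9.81 = 1.4142 s

1.4142 s


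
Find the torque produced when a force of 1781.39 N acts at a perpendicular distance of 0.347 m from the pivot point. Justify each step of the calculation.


tau = F * d
tau = 1781.39 * 0.347
tau = 618.1423 N*m

618.1423 N*m


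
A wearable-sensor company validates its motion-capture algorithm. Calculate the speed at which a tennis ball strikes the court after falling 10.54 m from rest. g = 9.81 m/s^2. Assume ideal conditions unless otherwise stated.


v = sqrt(2 * g * h)
v = sqrt(2 * 9.81 * 10.54)
v = sqrt(206.7948) = 14.3804 m/s

14.3804 m/s


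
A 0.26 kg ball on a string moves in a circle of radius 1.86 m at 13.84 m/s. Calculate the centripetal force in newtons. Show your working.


Fc = m * v^2 / r
v^2 = 13.84^2 = 191.5456
Fc = 0.26 * 191.5456 / 1.86
Fc = 49.8019 / 1.86 = 26.7752 N

26.7752 N


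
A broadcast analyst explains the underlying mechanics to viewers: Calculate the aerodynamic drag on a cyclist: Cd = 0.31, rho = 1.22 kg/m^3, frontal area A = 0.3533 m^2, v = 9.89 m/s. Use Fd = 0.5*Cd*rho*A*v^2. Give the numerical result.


Fd = 0.5 * Cd * rho * A * v^2
Fd = 0.5 * 0.31 * 1.22 * 0.3533 * 9.89^2
v^2 = 97.8121
Fd = 0.5 * 0.31 * 1.22 * 0.3533 * 97.8121 = 6.5347 N

6.5347 N


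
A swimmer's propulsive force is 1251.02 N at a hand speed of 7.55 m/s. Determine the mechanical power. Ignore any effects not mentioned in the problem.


P = F * v
P = 1251.02 * 7.55
P = 9445.201 W

9445.201 W


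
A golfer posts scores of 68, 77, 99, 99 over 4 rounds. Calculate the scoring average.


Average = sum / n
Sum = 343
Average = 343 / 4 = 85.75

85.75


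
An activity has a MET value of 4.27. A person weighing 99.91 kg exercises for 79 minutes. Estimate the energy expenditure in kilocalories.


kcal = MET * mass * time_hr
Convert time: 79 min = 1.3167 hr
kcal = 4.27 * 99.91 * 1.3167
kcal = 561.7107 kcal

561.7107 kcal


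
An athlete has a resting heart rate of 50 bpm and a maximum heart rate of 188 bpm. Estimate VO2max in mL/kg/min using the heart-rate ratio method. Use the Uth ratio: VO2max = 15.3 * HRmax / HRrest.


VO2max = 15.3 * HRmax / HRrest
VO2max = 15.3 * 188 / 50
VO2max = 2876.4 / 50 = 57.528 mL/kg/min

57.528 mL/kg/min


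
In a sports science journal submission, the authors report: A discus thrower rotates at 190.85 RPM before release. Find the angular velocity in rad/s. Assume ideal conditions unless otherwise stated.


omega = RPM * 2 * pi / 60
omega = 190.85 * 2 * 3.14159 / 60
omega = 1199.1459 / 60 = 19.9858 rad/s

19.9858 rad/s


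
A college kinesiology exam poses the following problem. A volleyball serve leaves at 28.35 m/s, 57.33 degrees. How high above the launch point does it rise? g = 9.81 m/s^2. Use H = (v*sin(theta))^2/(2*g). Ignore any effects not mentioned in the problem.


H = (v*sin(theta))^2 / (2*g)
vy = v*sin(theta) = 28.35 * sin(57.33 deg) = 23.8648 m/s
H = vy^2 / (2*g) = 569.5309 / (2*9.81)
H = 569.5309 / 19.62 = 29.0281 m

29.0281 m


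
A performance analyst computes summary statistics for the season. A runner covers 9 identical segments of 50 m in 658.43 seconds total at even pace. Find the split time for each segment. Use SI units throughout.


Split time = total_time / n_laps = 658.43 / 9
Split time = 73.1589 s per lap

73.1589 s


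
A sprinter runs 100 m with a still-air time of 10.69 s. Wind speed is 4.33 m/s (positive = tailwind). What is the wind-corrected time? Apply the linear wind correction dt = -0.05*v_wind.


dt = -0.05 * v_wind = -0.05 * 4.33 = -0.2165 s
t_corrected = t_still + dt = 10.69 + (-0.2165)
t_corrected = 10.4735 s

10.4735 s


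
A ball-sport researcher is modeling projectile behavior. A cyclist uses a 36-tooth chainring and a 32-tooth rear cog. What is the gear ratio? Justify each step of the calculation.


GR = front_teeth / rear_teeth
GR = 36 / 32
GR = 1.125

1.125


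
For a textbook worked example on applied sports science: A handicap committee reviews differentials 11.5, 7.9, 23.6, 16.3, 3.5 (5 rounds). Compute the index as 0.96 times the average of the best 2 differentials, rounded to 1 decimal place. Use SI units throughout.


All differentials: 11.5, 7.9, 23.6, 16.3, 3.5
Sorted: 3.5, 7.9, 11.5, 16.3, 23.6
Best 2: 3.5, 7.9
Average of best = 11.4 / 2 = 5.7
Raw index = 5.7 * 0.96 = 5.472
Handicap index = round(5.472, 1) = 5.5

5.5


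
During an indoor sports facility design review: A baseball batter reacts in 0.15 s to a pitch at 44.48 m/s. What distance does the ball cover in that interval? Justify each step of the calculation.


d = v * t
d = 44.48 * 0.15
d = 6.672 m

6.672 m


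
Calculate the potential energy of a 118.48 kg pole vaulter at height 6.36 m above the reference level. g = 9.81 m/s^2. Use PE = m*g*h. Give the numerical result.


PE = m * g * h
PE = 118.48 * 9.81 * 6.36
PE = 1162.2888 * 6.36 = 7392.1568 J

7392.1568 J


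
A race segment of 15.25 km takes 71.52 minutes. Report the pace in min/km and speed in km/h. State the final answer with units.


Pace = time / distance = 71.52 min / 15.25 km = 4.6898 min/km
Speed = distance / time_in_hours = 15.25 / 1.192 hr
Speed = 12.7936 km/h

4.6898 min/km, 12.7936 km/h


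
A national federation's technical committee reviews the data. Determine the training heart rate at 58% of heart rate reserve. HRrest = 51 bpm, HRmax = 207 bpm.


Target = HRrest + pct*(HRmax - HRrest)
Heart rate reserve = HRmax - HRrest = 207 - 51 = 156 bpm
Fraction = 58% = 0.58
Target = 51 + 0.58 * 156
Target = 51 + 90.48 = 141.48 bpm

141.48 bpm


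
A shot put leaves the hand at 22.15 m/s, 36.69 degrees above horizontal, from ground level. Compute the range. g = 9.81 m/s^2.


R = v^2 * sin(2*theta) / g
Convert angle to radians: theta = 36.69 deg = 0.6404 rad
sin(2*theta) = sin(1.2807) = 0.9582
R = 22.15^2 * 0.9582 / 9.81
R = 490.6225 * 0.9582 / 9.81 = 47.9231 m

47.9231 m


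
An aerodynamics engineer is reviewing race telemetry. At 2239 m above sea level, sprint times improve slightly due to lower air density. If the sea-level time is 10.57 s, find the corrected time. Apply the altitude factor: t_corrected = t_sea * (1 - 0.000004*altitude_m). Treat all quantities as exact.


Correction factor = 1 - 0.000004 * 2239 = 0.991044
t_corrected = t_sea * factor = 10.57 * 0.991044
t_corrected = 10.4753 s

10.4753 s


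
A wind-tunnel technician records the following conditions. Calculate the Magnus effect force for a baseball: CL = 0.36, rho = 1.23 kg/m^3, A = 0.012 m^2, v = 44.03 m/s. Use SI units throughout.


FM = 0.5 * CL * rho * A * v^2
FM = 0.5 * 0.36 * 1.23 * 0.012 * 44.03^2
v^2 = 1938.6409
FM = 0.5 * 0.36 * 1.23 * 0.012 * 1938.6409 = 5.1506 N

5.1506 N


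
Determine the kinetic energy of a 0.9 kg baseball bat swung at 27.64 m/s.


KE = 0.5 * m * v^2
KE = 0.5 * 0.9 * 27.64^2
KE = 0.5 * 0.9 * 763.9696 = 343.7863 J

343.7863 J


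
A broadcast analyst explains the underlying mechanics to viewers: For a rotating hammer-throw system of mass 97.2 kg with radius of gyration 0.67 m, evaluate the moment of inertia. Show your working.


I = m * k^2
I = 97.2 * 0.67^2
I = 97.2 * 0.4489 = 43.6331 kg*m^2

43.6331 kg*m^2


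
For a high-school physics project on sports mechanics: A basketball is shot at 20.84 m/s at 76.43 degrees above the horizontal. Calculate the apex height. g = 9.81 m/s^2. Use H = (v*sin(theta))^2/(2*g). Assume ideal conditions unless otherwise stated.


H = (v*sin(theta))^2 / (2*g)
vy = v*sin(theta) = 20.84 * sin(76.43 deg) = 20.2582 m/s
H = vy^2 / (2*g) = 410.3959 / (2*9.81)
H = 410.3959 / 19.62 = 20.9172 m

20.9172 m


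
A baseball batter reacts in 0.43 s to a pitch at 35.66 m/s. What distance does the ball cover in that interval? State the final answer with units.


d = v * t
d = 35.66 * 0.43
d = 15.3338 m

15.3338 m


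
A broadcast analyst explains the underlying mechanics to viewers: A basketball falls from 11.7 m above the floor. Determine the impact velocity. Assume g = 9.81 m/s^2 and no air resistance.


v = sqrt(2 * g * h)
v = sqrt(2 * 9.81 * 11.7)
v = sqrt(229.554) = 15.151 m/s

15.151 m/s


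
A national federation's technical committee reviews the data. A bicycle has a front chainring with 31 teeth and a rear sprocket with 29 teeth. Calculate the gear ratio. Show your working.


GR = front_teeth / rear_teeth
GR = 31 / 29
GR = 1.069

1.069


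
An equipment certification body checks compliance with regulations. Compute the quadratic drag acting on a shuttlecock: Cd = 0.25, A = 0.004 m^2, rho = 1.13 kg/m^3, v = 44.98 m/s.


Fd = 0.5 * Cd * rho * A * v^2
Fd = 0.5 * 0.25 * 1.13 * 0.004 * 44.98^2
v^2 = 2023.2004
Fd = 0.5 * 0.25 * 1.13 * 0.004 * 2023.2004 = 1.1431 N

1.1431 N


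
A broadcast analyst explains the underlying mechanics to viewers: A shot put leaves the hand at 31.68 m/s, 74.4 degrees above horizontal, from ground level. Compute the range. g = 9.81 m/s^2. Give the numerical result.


R = v^2 * sin(2*theta) / g
Convert angle to radians: theta = 74.4 deg = 1.2985 rad
sin(2*theta) = sin(2.597) = 0.518
R = 31.68^2 * 0.518 / 9.81
R = 1003.6224 * 0.518 / 9.81 = 52.9973 m

52.9973 m


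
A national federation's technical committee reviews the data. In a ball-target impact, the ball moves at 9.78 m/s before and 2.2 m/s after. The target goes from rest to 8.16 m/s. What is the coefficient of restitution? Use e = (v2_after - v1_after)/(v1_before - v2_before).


e = (v2_after - v1_after) / (v1_before - v2_before)
Numerator = 8.16 - 2.2 = 5.96
Denominator = 9.78 - 0 = 9.78
e = 5.96 / 9.78 = 0.6094

0.6094


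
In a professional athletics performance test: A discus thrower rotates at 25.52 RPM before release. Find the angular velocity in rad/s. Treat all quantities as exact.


omega = RPM * 2 * pi / 60
omega = 25.52 * 2 * 3.14159 / 60
omega = 160.3469 / 60 = 2.6724 rad/s

2.6724 rad/s


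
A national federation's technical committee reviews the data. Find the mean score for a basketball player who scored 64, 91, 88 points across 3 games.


Average = sum / n
Sum = 243
Average = 243 / 3 = 81

81


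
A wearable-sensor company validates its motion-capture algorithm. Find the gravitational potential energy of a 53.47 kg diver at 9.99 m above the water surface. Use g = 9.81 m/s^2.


PE = m * g * h
PE = 53.47 * 9.81 * 9.99
PE = 524.5407 * 9.99 = 5240.1616 J

5240.1616 J


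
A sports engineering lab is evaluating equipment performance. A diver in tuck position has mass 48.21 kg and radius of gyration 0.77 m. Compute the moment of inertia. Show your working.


I = m * k^2
I = 48.21 * 0.77^2
I = 48.21 * 0.5929 = 28.5837 kg*m^2

28.5837 kg*m^2


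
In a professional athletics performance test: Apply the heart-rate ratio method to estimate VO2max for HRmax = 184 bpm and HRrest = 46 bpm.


VO2max = 15.3 * HRmax / HRrest
VO2max = 15.3 * 184 / 46
VO2max = 2815.2 / 46 = 61.2 mL/kg/min

61.2 mL/kg/min


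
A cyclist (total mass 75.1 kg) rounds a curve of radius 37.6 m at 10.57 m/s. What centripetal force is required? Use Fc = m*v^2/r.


Fc = m * v^2 / r
v^2 = 10.57^2 = 111.7249
Fc = 75.1 * 111.7249 / 37.6
Fc = 8390.54 / 37.6 = 223.1527 N

223.1527 N


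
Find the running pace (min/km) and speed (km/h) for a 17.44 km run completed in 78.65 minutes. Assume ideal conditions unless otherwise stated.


Pace = time / distance = 78.65 min / 17.44 km = 4.5097 min/km
Speed = distance / time_in_hours = 17.44 / 1.3108 hr
Speed = 13.3045 km/h

4.5097 min/km, 13.3045 km/h


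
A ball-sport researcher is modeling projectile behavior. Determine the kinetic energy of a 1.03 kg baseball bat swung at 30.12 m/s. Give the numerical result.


KE = 0.5 * m * v^2
KE = 0.5 * 1.03 * 30.12^2
KE = 0.5 * 1.03 * 907.2144 = 467.2154 J

467.2154 J


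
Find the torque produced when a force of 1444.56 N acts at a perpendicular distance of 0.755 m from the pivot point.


tau = F * d
tau = 1444.56 * 0.755
tau = 1090.6428 N*m

1090.6428 N*m


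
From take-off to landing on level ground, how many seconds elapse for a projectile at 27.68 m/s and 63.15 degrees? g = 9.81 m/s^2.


T = 2*v*sin(theta)/g
sin(theta) = sin(63.15 deg) = 0.8922
T = 2*27.68*0.8922 / 9.81
T = 49.3917 / 9.81 = 5.0348 s

5.0348 s


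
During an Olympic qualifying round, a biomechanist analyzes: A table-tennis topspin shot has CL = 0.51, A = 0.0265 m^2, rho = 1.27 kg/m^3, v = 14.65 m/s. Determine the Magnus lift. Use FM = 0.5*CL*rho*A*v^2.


FM = 0.5 * CL * rho * A * v^2
FM = 0.5 * 0.51 * 1.27 * 0.0265 * 14.65^2
v^2 = 214.6225
FM = 0.5 * 0.51 * 1.27 * 0.0265 * 214.6225 = 1.8419 N

1.8419 N


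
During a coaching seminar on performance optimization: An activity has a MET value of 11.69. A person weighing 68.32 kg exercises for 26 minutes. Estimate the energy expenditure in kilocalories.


kcal = MET * mass * time_hr
Convert time: 26 min = 0.4333 hr
kcal = 11.69 * 68.32 * 0.4333
kcal = 346.0863 kcal

346.0863 kcal


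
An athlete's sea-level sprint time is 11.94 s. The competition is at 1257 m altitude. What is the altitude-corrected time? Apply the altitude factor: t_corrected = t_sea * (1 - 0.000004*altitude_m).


Correction factor = 1 - 0.000004 * 1257 = 0.994972
t_corrected = t_sea * factor = 11.94 * 0.994972
t_corrected = 11.88 s

11.88 s


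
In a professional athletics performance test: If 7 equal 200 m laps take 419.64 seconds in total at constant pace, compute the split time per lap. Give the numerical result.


Split time = total_time / n_laps = 419.64 / 7
Split time = 59.9486 s per lap

59.9486 s


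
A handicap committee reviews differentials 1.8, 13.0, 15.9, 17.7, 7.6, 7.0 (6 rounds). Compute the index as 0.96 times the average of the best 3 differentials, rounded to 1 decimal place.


All differentials: 1.8, 13.0, 15.9, 17.7, 7.6, 7.0
Sorted: 1.8, 7.0, 7.6, 13.0, 15.9, 17.7
Best 3: 1.8, 7.0, 7.6
Average of best = 16.4 / 3 = 5.4667
Raw index = 5.4667 * 0.96 = 5.248
Handicap index = round(5.248, 1) = 5.2

5.2


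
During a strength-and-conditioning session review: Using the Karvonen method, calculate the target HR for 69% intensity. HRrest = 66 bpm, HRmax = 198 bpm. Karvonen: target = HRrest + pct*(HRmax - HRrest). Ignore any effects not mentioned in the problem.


Target = HRrest + pct*(HRmax - HRrest)
Heart rate reserve = HRmax - HRrest = 198 - 66 = 132 bpm
Fraction = 69% = 0.69
Target = 66 + 0.69 * 132
Target = 66 + 91.08 = 157.08 bpm

157.08 bpm


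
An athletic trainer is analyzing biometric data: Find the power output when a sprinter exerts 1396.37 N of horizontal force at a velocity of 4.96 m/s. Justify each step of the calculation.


P = F * v
P = 1396.37 * 4.96
P = 6925.9952 W

6925.9952 W


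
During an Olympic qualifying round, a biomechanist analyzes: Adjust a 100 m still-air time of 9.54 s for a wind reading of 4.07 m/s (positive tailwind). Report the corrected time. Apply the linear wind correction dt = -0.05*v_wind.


dt = -0.05 * v_wind = -0.05 * 4.07 = -0.2035 s
t_corrected = t_still + dt = 9.54 + (-0.2035)
t_corrected = 9.3365 s

9.3365 s


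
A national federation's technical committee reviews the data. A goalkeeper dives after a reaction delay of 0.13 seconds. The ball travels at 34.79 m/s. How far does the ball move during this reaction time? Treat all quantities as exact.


d = v * t
d = 34.79 * 0.13
d = 4.5227 m

4.5227 m


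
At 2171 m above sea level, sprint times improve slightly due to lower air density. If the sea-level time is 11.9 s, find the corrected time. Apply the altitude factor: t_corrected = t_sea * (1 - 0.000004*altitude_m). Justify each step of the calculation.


Correction factor = 1 - 0.000004 * 2171 = 0.991316
t_corrected = t_sea * factor = 11.9 * 0.991316
t_corrected = 11.7967 s

11.7967 s


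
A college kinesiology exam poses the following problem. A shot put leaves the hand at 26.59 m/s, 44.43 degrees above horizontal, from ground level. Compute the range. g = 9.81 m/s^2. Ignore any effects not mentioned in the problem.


R = v^2 * sin(2*theta) / g
Convert angle to radians: theta = 44.43 deg = 0.7754 rad
sin(2*theta) = sin(1.5509) = 0.9998
R = 26.59^2 * 0.9998 / 9.81
R = 707.0281 * 0.9998 / 9.81 = 72.0579 m

72.0579 m


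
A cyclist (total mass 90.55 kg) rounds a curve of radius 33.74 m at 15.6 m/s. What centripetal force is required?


Fc = m * v^2 / r
v^2 = 15.6^2 = 243.36
Fc = 90.55 * 243.36 / 33.74
Fc = 22036.248 / 33.74 = 653.1194 N

653.1194 N


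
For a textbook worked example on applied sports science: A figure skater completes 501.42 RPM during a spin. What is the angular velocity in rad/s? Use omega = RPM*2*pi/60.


omega = RPM * 2 * pi / 60
omega = 501.42 * 2 * 3.14159 / 60
omega = 3150.5148 / 60 = 52.5086 rad/s

52.5086 rad/s


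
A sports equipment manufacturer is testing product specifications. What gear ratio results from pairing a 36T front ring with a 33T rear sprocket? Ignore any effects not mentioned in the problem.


GR = front_teeth / rear_teeth
GR = 36 / 33
GR = 1.0909

1.0909


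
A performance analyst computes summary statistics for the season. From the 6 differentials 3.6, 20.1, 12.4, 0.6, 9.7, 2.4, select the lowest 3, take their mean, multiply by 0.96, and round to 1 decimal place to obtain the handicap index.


All differentials: 3.6, 20.1, 12.4, 0.6, 9.7, 2.4
Sorted: 0.6, 2.4, 3.6, 9.7, 12.4, 20.1
Best 3: 0.6, 2.4, 3.6
Average of best = 6.6 / 3 = 2.2
Raw index = 2.2 * 0.96 = 2.112
Handicap index = round(2.112, 1) = 2.1

2.1


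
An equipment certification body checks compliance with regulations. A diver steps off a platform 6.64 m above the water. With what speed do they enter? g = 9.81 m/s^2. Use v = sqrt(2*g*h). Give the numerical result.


v = sqrt(2 * g * h)
v = sqrt(2 * 9.81 * 6.64)
v = sqrt(130.2768) = 11.4139 m/s

11.4139 m/s


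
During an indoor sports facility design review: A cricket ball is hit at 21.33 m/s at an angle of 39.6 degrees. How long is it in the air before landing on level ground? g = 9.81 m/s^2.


T = 2*v*sin(theta)/g
sin(theta) = sin(39.6 deg) = 0.6374
T = 2*21.33*0.6374 / 9.81
T = 27.1925 / 9.81 = 2.7719 s

2.7719 s


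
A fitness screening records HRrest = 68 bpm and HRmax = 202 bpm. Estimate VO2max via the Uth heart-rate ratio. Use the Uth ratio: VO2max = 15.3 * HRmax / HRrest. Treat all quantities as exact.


VO2max = 15.3 * HRmax / HRrest
VO2max = 15.3 * 202 / 68
VO2max = 3090.6 / 68 = 45.45 mL/kg/min

45.45 mL/kg/min


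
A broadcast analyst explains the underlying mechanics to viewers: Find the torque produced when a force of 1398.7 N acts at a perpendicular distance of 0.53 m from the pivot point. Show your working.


tau = F * d
tau = 1398.7 * 0.53
tau = 741.311 N*m

741.311 N*m


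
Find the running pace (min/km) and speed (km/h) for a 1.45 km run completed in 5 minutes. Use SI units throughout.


Pace = time / distance = 5 min / 1.45 km = 3.4483 min/km
Speed = distance / time_in_hours = 1.45 / 0.0833 hr
Speed = 17.4 km/h

3.4483 min/km, 17.4 km/h


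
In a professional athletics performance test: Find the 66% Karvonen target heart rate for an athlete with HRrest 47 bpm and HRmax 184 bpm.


Target = HRrest + pct*(HRmax - HRrest)
Heart rate reserve = HRmax - HRrest = 184 - 47 = 137 bpm
Fraction = 66% = 0.66
Target = 47 + 0.66 * 137
Target = 47 + 90.42 = 137.42 bpm

137.42 bpm


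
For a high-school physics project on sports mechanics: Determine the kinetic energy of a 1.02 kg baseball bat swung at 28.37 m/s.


KE = 0.5 * m * v^2
KE = 0.5 * 1.02 * 28.37^2
KE = 0.5 * 1.02 * 804.8569 = 410.477 J

410.477 J


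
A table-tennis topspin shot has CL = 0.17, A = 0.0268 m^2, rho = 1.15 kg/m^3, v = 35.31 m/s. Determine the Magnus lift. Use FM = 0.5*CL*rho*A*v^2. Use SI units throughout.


FM = 0.5 * CL * rho * A * v^2
FM = 0.5 * 0.17 * 1.15 * 0.0268 * 35.31^2
v^2 = 1246.7961
FM = 0.5 * 0.17 * 1.15 * 0.0268 * 1246.7961 = 3.2662 N

3.2662 N


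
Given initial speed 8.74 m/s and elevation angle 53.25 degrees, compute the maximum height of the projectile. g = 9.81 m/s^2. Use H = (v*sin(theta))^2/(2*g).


H = (v*sin(theta))^2 / (2*g)
vy = v*sin(theta) = 8.74 * sin(53.25 deg) = 7.003 m/s
H = vy^2 / (2*g) = 49.0414 / (2*9.81)
H = 49.0414 / 19.62 = 2.4996 m

2.4996 m


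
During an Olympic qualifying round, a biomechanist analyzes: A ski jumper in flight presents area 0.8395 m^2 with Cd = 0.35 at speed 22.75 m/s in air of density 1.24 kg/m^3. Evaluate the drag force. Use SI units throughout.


Fd = 0.5 * Cd * rho * A * v^2
Fd = 0.5 * 0.35 * 1.24 * 0.8395 * 22.75^2
v^2 = 517.5625
Fd = 0.5 * 0.35 * 1.24 * 0.8395 * 517.5625 = 94.2851 N

94.2851 N


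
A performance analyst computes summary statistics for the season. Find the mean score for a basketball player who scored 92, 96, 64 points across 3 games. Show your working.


Average = sum / n
Sum = 252
Average = 252 / 3 = 84

84


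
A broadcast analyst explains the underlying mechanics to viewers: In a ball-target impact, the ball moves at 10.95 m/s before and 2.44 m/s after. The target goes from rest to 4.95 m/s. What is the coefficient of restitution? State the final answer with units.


e = (v2_after - v1_after) / (v1_before - v2_before)
Numerator = 4.95 - 2.44 = 2.51
Denominator = 10.95 - 0 = 10.95
e = 2.51 / 10.95 = 0.2292

0.2292


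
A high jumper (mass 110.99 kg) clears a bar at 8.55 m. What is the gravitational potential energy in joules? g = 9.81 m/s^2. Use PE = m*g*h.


PE = m * g * h
PE = 110.99 * 9.81 * 8.55
PE = 1088.8119 * 8.55 = 9309.3417 J

9309.3417 J


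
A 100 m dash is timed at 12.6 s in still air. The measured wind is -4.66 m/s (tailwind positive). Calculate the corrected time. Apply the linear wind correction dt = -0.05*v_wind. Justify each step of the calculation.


dt = -0.05 * v_wind = -0.05 * -4.66 = 0.233 s
t_corrected = t_still + dt = 12.6 + (0.233)
t_corrected = 12.833 s

12.833 s


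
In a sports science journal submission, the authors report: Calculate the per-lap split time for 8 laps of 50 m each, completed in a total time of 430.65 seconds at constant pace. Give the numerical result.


Split time = total_time / n_laps = 430.65 / 8
Split time = 53.8312 s per lap

53.8312 s


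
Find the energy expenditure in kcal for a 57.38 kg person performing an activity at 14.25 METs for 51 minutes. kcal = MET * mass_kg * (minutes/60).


kcal = MET * mass * time_hr
Convert time: 51 min = 0.85 hr
kcal = 14.25 * 57.38 * 0.85
kcal = 695.0153 kcal

695.0153 kcal


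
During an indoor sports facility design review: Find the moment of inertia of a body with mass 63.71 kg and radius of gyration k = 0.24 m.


I = m * k^2
I = 63.71 * 0.24^2
I = 63.71 * 0.0576 = 3.6697 kg*m^2

3.6697 kg*m^2


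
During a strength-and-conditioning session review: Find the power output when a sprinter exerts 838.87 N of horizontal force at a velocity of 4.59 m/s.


P = F * v
P = 838.87 * 4.59
P = 3850.4133 W

3850.4133 W


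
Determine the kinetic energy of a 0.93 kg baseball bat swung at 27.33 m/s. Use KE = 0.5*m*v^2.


KE = 0.5 * m * v^2
KE = 0.5 * 0.93 * 27.33^2
KE = 0.5 * 0.93 * 746.9289 = 347.3219 J

347.3219 J


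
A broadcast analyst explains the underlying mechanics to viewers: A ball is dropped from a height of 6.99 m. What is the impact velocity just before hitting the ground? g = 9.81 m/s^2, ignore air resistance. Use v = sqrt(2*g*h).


v = sqrt(2 * g * h)
v = sqrt(2 * 9.81 * 6.99)
v = sqrt(137.1438) = 11.7108 m/s

11.7108 m/s


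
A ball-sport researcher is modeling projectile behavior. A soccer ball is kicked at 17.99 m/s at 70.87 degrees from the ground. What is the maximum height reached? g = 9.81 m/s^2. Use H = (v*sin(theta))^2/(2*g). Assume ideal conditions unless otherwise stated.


H = (v*sin(theta))^2 / (2*g)
vy = v*sin(theta) = 17.99 * sin(70.87 deg) = 16.9965 m/s
H = vy^2 / (2*g) = 288.8826 / (2*9.81)
H = 288.8826 / 19.62 = 14.7239 m

14.7239 m


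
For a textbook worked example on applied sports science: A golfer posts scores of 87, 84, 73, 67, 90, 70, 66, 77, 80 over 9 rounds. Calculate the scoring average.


Average = sum / n
Sum = 694
Average = 694 / 9 = 77.1111

77.1111


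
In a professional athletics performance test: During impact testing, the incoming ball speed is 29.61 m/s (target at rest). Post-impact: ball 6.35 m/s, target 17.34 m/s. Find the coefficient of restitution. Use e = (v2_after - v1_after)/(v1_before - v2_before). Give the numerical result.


e = (v2_after - v1_after) / (v1_before - v2_before)
Numerator = 17.34 - 6.35 = 10.99
Denominator = 29.61 - 0 = 29.61
e = 10.99 / 29.61 = 0.3712

0.3712


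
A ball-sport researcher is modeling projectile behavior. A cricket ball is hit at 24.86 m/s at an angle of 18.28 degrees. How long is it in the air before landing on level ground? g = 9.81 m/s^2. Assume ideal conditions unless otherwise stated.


T = 2*v*sin(theta)/g
sin(theta) = sin(18.28 deg) = 0.3137
T = 2*24.86*0.3137 / 9.81
T = 15.5952 / 9.81 = 1.5897 s

1.5897 s


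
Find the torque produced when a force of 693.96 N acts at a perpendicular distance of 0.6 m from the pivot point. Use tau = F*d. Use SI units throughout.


tau = F * d
tau = 693.96 * 0.6
tau = 416.376 N*m

416.376 N*m


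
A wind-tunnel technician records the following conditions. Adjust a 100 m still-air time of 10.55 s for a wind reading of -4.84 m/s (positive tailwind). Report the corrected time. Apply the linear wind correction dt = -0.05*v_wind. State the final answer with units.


dt = -0.05 * v_wind = -0.05 * -4.84 = 0.242 s
t_corrected = t_still + dt = 10.55 + (0.242)
t_corrected = 10.792 s

10.792 s


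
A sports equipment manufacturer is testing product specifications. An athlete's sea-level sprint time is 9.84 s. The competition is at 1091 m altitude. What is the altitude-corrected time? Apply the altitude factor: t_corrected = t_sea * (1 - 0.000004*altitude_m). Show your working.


Correction factor = 1 - 0.000004 * 1091 = 0.995636
t_corrected = t_sea * factor = 9.84 * 0.995636
t_corrected = 9.7971 s

9.7971 s


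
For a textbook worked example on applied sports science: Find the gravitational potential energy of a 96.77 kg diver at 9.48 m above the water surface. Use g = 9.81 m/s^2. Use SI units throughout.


PE = m * g * h
PE = 96.77 * 9.81 * 9.48
PE = 949.3137 * 9.48 = 8999.4939 J

8999.4939 J


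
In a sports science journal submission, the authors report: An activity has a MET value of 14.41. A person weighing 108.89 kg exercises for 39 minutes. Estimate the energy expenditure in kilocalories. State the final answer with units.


kcal = MET * mass * time_hr
Convert time: 39 min = 0.65 hr
kcal = 14.41 * 108.89 * 0.65
kcal = 1019.9182 kcal

1019.9182 kcal


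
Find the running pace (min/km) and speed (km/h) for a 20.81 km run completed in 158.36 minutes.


Pace = time / distance = 158.36 min / 20.81 km = 7.6098 min/km
Speed = distance / time_in_hours = 20.81 / 2.6393 hr
Speed = 7.8846 km/h

7.6098 min/km, 7.8846 km/h


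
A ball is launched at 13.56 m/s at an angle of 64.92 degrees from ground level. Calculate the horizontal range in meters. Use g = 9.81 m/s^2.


R = v^2 * sin(2*theta) / g
Convert angle to radians: theta = 64.92 deg = 1.1331 rad
sin(2*theta) = sin(2.2661) = 0.7678
R = 13.56^2 * 0.7678 / 9.81
R = 183.8736 * 0.7678 / 9.81 = 14.3919 m

14.3919 m
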